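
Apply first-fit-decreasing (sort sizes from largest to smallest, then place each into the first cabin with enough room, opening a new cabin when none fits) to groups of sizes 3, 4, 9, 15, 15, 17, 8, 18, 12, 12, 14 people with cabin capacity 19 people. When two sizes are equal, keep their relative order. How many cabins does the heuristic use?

8

Sorted descending: 18, 17, 15, 15, 14, 12, 12, 9, 8, 4, 3.
  18 → cabin 1 (new)  [load 18/19]
  17 → cabin 2 (new)  [load 17/19]
  15 → cabin 3 (new)  [load 15/19]
  15 → cabin 4 (new)  [load 15/19]
  14 → cabin 5 (new)  [load 14/19]
  12 → cabin 6 (new)  [load 12/19]
  12 → cabin 7 (new)  [load 12/19]
  9 → cabin 8 (new)  [load 9/19]
  8 → cabin 8  [load 17/19]
  4 → cabin 3  [load 19/19]
  3 → cabin 4  [load 18/19]
8 cabins opened.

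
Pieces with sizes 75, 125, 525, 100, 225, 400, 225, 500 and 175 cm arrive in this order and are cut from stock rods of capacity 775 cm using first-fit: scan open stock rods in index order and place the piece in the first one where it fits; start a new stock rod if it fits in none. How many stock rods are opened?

4

  75 → stock rod 1 (new)  [load 75/775]
  125 → stock rod 1  [load 200/775]
  525 → stock rod 1  [load 725/775]
  100 → stock rod 2 (new)  [load 100/775]
  225 → stock rod 2  [load 325/775]
  400 → stock rod 2  [load 725/775]
  225 → stock rod 3 (new)  [load 225/775]
  500 → stock rod 3  [load 725/775]
  175 → stock rod 4 (new)  [load 175/775]
4 stock rods opened.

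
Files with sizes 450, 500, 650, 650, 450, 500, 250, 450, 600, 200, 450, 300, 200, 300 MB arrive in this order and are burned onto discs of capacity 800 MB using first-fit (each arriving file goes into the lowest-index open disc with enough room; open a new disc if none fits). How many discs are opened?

9

  450 → disc 1 (new)  [load 450/800]
  500 → disc 2 (new)  [load 500/800]
  650 → disc 3 (new)  [load 650/800]
  650 → disc 4 (new)  [load 650/800]
  450 → disc 5 (new)  [load 450/800]
  500 → disc 6 (new)  [load 500/800]
  250 → disc 1  [load 700/800]
  450 → disc 7 (new)  [load 450/800]
  600 → disc 8 (new)  [load 600/800]
  200 → disc 2  [load 700/800]
  450 → disc 9 (new)  [load 450/800]
  300 → disc 5  [load 750/800]
  200 → disc 6  [load 700/800]
  300 → disc 7  [load 750/800]
9 discs opened.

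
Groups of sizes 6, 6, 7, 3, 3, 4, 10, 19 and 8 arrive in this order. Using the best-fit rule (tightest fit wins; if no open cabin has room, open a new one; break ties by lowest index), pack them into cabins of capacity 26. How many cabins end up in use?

  6 → cabin 1 (new)  [load 6/26]
  6 → cabin 1  [load 12/26]
  7 → cabin 1  [load 19/26]
  3 → cabin 1  [load 22/26]
  3 → cabin 1  [load 25/26]
  4 → cabin 2 (new)  [load 4/26]
  10 → cabin 2  [load 14/26]
  19 → cabin 3 (new)  [load 19/26]
  8 → cabin 2  [load 22/26]
3 cabins opened.

3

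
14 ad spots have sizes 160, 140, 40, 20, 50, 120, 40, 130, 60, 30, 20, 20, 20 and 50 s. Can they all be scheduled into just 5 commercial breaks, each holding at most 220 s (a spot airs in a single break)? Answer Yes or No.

A valid assignment using 5 commercial breaks:
  break 1: 160 + 60 = 220
  break 2: 140 + 50 + 30 = 220
  break 3: 130 + 50 + 40 = 220
  break 4: 120 + 40 + 20 + 20 + 20 = 220
  break 5: 20 = 20
Every load is within 220 s, so 5 commercial breaks suffice.

Yes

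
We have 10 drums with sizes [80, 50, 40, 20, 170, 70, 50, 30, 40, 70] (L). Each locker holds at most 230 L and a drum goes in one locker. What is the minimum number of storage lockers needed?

Total = 170 + 80 + 70 + 70 + 50 + 50 + 40 + 40 + 30 + 20 = 620 L.
Lower bound: ⌈620/230⌉ = 3 storage lockers.
A packing using 3 storage lockers:
  locker 1: 170 + 50 = 220
  locker 2: 80 + 70 + 70 = 220
  locker 3: 50 + 40 + 40 + 30 + 20 = 180
This matches the lower bound, so 3 is optimal.

3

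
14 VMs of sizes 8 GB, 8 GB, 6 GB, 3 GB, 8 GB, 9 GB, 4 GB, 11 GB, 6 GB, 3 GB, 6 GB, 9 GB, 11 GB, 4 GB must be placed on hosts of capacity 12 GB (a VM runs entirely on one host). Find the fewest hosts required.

9

Total = 11 + 11 + 9 + 9 + 8 + 8 + 8 + 6 + 6 + 6 + 4 + 4 + 3 + 3 = 96 GB.
Lower bound: ⌈96/12⌉ = 8 hosts.
A packing using 9 hosts:
  host 1: 11 = 11
  host 2: 11 = 11
  host 3: 9 + 3 = 12
  host 4: 9 + 3 = 12
  host 5: 8 + 4 = 12
  host 6: 8 + 4 = 12
  host 7: 8 = 8
  host 8: 6 + 6 = 12
  host 9: 6 = 6
No arrangement into 8 hosts stays within capacity, so 9 is optimal.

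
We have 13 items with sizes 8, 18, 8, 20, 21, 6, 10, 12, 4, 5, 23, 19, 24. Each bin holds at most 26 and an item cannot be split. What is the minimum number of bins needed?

8

Total = 24 + 23 + 21 + 20 + 19 + 18 + 12 + 10 + 8 + 8 + 6 + 5 + 4 = 178.
Lower bound: ⌈178/26⌉ = 7 bins.
A packing using 8 bins:
  bin 1: 24 = 24
  bin 2: 23 = 23
  bin 3: 21 + 5 = 26
  bin 4: 20 + 6 = 26
  bin 5: 19 + 4 = 23
  bin 6: 18 + 8 = 26
  bin 7: 12 + 10 = 22
  bin 8: 8 = 8
No arrangement into 7 bins stays within capacity, so 8 is optimal.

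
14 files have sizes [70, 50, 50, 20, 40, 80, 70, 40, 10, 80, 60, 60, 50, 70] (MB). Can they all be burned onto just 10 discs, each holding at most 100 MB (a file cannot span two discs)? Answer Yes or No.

A valid assignment using 9 discs:
  disc 1: 80 + 20 = 100
  disc 2: 80 + 10 = 90
  disc 3: 70 = 70
  disc 4: 70 = 70
  disc 5: 70 = 70
  disc 6: 60 + 40 = 100
  disc 7: 60 + 40 = 100
  disc 8: 50 + 50 = 100
  disc 9: 50 = 50
That uses only 9 ≤ 10, so 10 discs are enough.

Yes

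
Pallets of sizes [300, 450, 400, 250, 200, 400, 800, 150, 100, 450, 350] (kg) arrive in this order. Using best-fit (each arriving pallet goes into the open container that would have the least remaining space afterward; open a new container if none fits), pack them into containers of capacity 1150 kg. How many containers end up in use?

4

  300 → container 1 (new)  [load 300/1150]
  450 → container 1  [load 750/1150]
  400 → container 1  [load 1150/1150]
  250 → container 2 (new)  [load 250/1150]
  200 → container 2  [load 450/1150]
  400 → container 2  [load 850/1150]
  800 → container 3 (new)  [load 800/1150]
  150 → container 2  [load 1000/1150]
  100 → container 2  [load 1100/1150]
  450 → container 4 (new)  [load 450/1150]
  350 → container 3  [load 1150/1150]
4 containers opened.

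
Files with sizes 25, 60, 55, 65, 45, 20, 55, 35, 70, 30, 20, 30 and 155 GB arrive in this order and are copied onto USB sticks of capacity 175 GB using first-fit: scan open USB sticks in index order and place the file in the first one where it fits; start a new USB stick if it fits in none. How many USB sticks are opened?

  25 → USB stick 1 (new)  [load 25/175]
  60 → USB stick 1  [load 85/175]
  55 → USB stick 1  [load 140/175]
  65 → USB stick 2 (new)  [load 65/175]
  45 → USB stick 2  [load 110/175]
  20 → USB stick 1  [load 160/175]
  55 → USB stick 2  [load 165/175]
  35 → USB stick 3 (new)  [load 35/175]
  70 → USB stick 3  [load 105/175]
  30 → USB stick 3  [load 135/175]
  20 → USB stick 3  [load 155/175]
  30 → USB stick 4 (new)  [load 30/175]
  155 → USB stick 5 (new)  [load 155/175]
5 USB sticks opened.

5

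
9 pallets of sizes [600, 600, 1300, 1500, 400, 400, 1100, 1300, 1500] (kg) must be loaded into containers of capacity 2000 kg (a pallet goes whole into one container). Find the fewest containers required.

5

Total = 1500 + 1500 + 1300 + 1300 + 1100 + 600 + 600 + 400 + 400 = 8700 kg.
Lower bound: ⌈8700/2000⌉ = 5 containers.
A packing using 5 containers:
  container 1: 1500 + 400 = 1900
  container 2: 1500 + 400 = 1900
  container 3: 1300 + 600 = 1900
  container 4: 1300 + 600 = 1900
  container 5: 1100 = 1100
This matches the lower bound, so 5 is optimal.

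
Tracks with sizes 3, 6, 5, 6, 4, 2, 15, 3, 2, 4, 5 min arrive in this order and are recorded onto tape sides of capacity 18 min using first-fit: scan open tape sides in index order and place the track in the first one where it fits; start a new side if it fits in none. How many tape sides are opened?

  3 → side 1 (new)  [load 3/18]
  6 → side 1  [load 9/18]
  5 → side 1  [load 14/18]
  6 → side 2 (new)  [load 6/18]
  4 → side 1  [load 18/18]
  2 → side 2  [load 8/18]
  15 → side 3 (new)  [load 15/18]
  3 → side 2  [load 11/18]
  2 → side 2  [load 13/18]
  4 → side 2  [load 17/18]
  5 → side 4 (new)  [load 5/18]
4 tape sides opened.

4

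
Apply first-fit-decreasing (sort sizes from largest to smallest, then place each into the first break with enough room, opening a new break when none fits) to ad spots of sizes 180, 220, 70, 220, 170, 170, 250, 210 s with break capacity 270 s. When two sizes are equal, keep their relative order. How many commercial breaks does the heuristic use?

Sorted descending: 250, 220, 220, 210, 180, 170, 170, 70.
  250 → break 1 (new)  [load 250/270]
  220 → break 2 (new)  [load 220/270]
  220 → break 3 (new)  [load 220/270]
  210 → break 4 (new)  [load 210/270]
  180 → break 5 (new)  [load 180/270]
  170 → break 6 (new)  [load 170/270]
  170 → break 7 (new)  [load 170/270]
  70 → break 5  [load 250/270]
7 commercial breaks opened.

7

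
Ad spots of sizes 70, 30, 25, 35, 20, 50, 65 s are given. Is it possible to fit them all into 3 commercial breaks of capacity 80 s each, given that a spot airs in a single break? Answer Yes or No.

No

Total = 295 s; ⌈295/80⌉ = 4.
At least 4 commercial breaks are required, but only 3 are allowed.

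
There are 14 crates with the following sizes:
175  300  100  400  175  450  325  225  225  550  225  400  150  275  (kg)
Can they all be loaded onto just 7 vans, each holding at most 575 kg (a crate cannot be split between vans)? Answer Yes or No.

No

Total = 3975 kg; ⌈3975/575⌉ = 7.
The bound of 7 does not rule out 7, but exhaustive search shows no assignment into 7 vans of capacity 575 kg exists — the minimum is 8.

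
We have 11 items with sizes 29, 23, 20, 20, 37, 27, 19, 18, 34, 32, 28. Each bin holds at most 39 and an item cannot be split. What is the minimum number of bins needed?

Total = 37 + 34 + 32 + 29 + 28 + 27 + 23 + 20 + 20 + 19 + 18 = 287.
Lower bound: ⌈287/39⌉ = 8 bins.
Also, 9 items each exceed 39/2, and no two of those can share a bin, so at least 9 bins are needed.
A packing using 9 bins:
  bin 1: 37 = 37
  bin 2: 34 = 34
  bin 3: 32 = 32
  bin 4: 29 = 29
  bin 5: 28 = 28
  bin 6: 27 = 27
  bin 7: 23 = 23
  bin 8: 20 + 19 = 39
  bin 9: 20 + 18 = 38
This matches the lower bound, so 9 is optimal.

9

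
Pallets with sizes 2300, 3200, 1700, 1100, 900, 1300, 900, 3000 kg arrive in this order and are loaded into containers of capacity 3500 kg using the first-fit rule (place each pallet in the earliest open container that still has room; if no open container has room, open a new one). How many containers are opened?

  2300 → container 1 (new)  [load 2300/3500]
  3200 → container 2 (new)  [load 3200/3500]
  1700 → container 3 (new)  [load 1700/3500]
  1100 → container 1  [load 3400/3500]
  900 → container 3  [load 2600/3500]
  1300 → container 4 (new)  [load 1300/3500]
  900 → container 3  [load 3500/3500]
  3000 → container 5 (new)  [load 3000/3500]
5 containers opened.

5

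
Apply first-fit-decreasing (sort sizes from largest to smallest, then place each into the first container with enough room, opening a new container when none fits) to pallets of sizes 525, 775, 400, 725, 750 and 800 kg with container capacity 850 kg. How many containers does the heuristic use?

Sorted descending: 800, 775, 750, 725, 525, 400.
  800 → container 1 (new)  [load 800/850]
  775 → container 2 (new)  [load 775/850]
  750 → container 3 (new)  [load 750/850]
  725 → container 4 (new)  [load 725/850]
  525 → container 5 (new)  [load 525/850]
  400 → container 6 (new)  [load 400/850]
6 containers opened.

6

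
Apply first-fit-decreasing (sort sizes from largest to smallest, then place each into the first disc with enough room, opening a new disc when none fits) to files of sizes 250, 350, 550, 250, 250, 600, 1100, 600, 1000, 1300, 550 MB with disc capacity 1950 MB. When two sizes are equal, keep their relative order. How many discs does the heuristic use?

4

Sorted descending: 1300, 1100, 1000, 600, 600, 550, 550, 350, 250, 250, 250.
  1300 → disc 1 (new)  [load 1300/1950]
  1100 → disc 2 (new)  [load 1100/1950]
  1000 → disc 3 (new)  [load 1000/1950]
  600 → disc 1  [load 1900/1950]
  600 → disc 2  [load 1700/1950]
  550 → disc 3  [load 1550/1950]
  550 → disc 4 (new)  [load 550/1950]
  350 → disc 3  [load 1900/1950]
  250 → disc 2  [load 1950/1950]
  250 → disc 4  [load 800/1950]
  250 → disc 4  [load 1050/1950]
4 discs opened.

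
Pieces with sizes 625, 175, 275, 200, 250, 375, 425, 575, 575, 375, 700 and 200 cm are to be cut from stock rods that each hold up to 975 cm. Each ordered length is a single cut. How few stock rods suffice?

5

Total = 700 + 625 + 575 + 575 + 425 + 375 + 375 + 275 + 250 + 200 + 200 + 175 = 4750 cm.
Lower bound: ⌈4750/975⌉ = 5 stock rods.
A packing using 5 stock rods:
  stock rod 1: 700 + 275 = 975
  stock rod 2: 625 + 250 = 875
  stock rod 3: 575 + 375 = 950
  stock rod 4: 575 + 200 + 200 = 975
  stock rod 5: 425 + 375 + 175 = 975
This matches the lower bound, so 5 is optimal.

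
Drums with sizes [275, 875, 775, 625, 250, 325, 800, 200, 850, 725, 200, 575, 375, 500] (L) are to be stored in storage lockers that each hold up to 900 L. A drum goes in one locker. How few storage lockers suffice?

Total = 875 + 850 + 800 + 775 + 725 + 625 + 575 + 500 + 375 + 325 + 275 + 250 + 200 + 200 = 7350 L.
Lower bound: ⌈7350/900⌉ = 9 storage lockers.
A packing using 9 storage lockers:
  locker 1: 875 = 875
  locker 2: 850 = 850
  locker 3: 800 = 800
  locker 4: 775 = 775
  locker 5: 725 = 725
  locker 6: 625 + 275 = 900
  locker 7: 575 + 325 = 900
  locker 8: 500 + 375 = 875
  locker 9: 250 + 200 + 200 = 650
This matches the lower bound, so 9 is optimal.

9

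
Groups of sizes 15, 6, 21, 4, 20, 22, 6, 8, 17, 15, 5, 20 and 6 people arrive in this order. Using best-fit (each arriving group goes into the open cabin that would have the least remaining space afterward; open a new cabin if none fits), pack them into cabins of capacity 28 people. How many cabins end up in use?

7

  15 → cabin 1 (new)  [load 15/28]
  6 → cabin 1  [load 21/28]
  21 → cabin 2 (new)  [load 21/28]
  4 → cabin 1  [load 25/28]
  20 → cabin 3 (new)  [load 20/28]
  22 → cabin 4 (new)  [load 22/28]
  6 → cabin 4  [load 28/28]
  8 → cabin 3  [load 28/28]
  17 → cabin 5 (new)  [load 17/28]
  15 → cabin 6 (new)  [load 15/28]
  5 → cabin 2  [load 26/28]
  20 → cabin 7 (new)  [load 20/28]
  6 → cabin 7  [load 26/28]
7 cabins opened.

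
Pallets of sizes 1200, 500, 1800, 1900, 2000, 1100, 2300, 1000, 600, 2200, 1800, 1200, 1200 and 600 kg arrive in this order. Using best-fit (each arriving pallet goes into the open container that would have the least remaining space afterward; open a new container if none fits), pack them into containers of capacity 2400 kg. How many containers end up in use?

  1200 → container 1 (new)  [load 1200/2400]
  500 → container 1  [load 1700/2400]
  1800 → container 2 (new)  [load 1800/2400]
  1900 → container 3 (new)  [load 1900/2400]
  2000 → container 4 (new)  [load 2000/2400]
  1100 → container 5 (new)  [load 1100/2400]
  2300 → container 6 (new)  [load 2300/2400]
  1000 → container 5  [load 2100/2400]
  600 → container 2  [load 2400/2400]
  2200 → container 7 (new)  [load 2200/2400]
  1800 → container 8 (new)  [load 1800/2400]
  1200 → container 9 (new)  [load 1200/2400]
  1200 → container 9  [load 2400/2400]
  600 → container 8  [load 2400/2400]
9 containers opened.

9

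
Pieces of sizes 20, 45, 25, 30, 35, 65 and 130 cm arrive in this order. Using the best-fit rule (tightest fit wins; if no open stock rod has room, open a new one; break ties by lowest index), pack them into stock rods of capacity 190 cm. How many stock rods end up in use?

  20 → stock rod 1 (new)  [load 20/190]
  45 → stock rod 1  [load 65/190]
  25 → stock rod 1  [load 90/190]
  30 → stock rod 1  [load 120/190]
  35 → stock rod 1  [load 155/190]
  65 → stock rod 2 (new)  [load 65/190]
  130 → stock rod 3 (new)  [load 130/190]
3 stock rods opened.

3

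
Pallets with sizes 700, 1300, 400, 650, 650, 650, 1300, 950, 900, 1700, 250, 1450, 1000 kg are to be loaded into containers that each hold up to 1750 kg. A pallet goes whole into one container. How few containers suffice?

Total = 1700 + 1450 + 1300 + 1300 + 1000 + 950 + 900 + 700 + 650 + 650 + 650 + 400 + 250 = 11900 kg.
Lower bound: ⌈11900/1750⌉ = 7 containers.
A packing using 8 containers:
  container 1: 1700 = 1700
  container 2: 1450 + 250 = 1700
  container 3: 1300 + 400 = 1700
  container 4: 1300 = 1300
  container 5: 1000 + 700 = 1700
  container 6: 950 + 650 = 1600
  container 7: 900 + 650 = 1550
  container 8: 650 = 650
No arrangement into 7 containers stays within capacity, so 8 is optimal.

8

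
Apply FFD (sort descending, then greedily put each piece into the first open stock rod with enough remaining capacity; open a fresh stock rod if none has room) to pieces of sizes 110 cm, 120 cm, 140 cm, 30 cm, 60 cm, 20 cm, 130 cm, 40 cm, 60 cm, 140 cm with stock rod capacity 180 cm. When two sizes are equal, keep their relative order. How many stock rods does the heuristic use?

5

Sorted descending: 140, 140, 130, 120, 110, 60, 60, 40, 30, 20.
  140 → stock rod 1 (new)  [load 140/180]
  140 → stock rod 2 (new)  [load 140/180]
  130 → stock rod 3 (new)  [load 130/180]
  120 → stock rod 4 (new)  [load 120/180]
  110 → stock rod 5 (new)  [load 110/180]
  60 → stock rod 4  [load 180/180]
  60 → stock rod 5  [load 170/180]
  40 → stock rod 1  [load 180/180]
  30 → stock rod 2  [load 170/180]
  20 → stock rod 3  [load 150/180]
5 stock rods opened.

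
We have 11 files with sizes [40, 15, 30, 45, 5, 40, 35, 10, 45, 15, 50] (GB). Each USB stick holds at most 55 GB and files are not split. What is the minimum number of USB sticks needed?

Total = 50 + 45 + 45 + 40 + 40 + 35 + 30 + 15 + 15 + 10 + 5 = 330 GB.
Lower bound: ⌈330/55⌉ = 6 USB sticks.
Also, 7 files each exceed 55/2 GB, and no two of those can share a USB stick, so at least 7 USB sticks are needed.
A packing using 7 USB sticks:
  USB stick 1: 50 + 5 = 55
  USB stick 2: 45 + 10 = 55
  USB stick 3: 45 = 45
  USB stick 4: 40 + 15 = 55
  USB stick 5: 40 + 15 = 55
  USB stick 6: 35 = 35
  USB stick 7: 30 = 30
This matches the lower bound, so 7 is optimal.

7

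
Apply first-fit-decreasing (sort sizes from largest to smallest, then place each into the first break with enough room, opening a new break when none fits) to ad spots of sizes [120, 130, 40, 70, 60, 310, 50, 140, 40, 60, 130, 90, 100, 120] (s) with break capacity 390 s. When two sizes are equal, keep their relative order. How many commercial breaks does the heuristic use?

Sorted descending: 310, 140, 130, 130, 120, 120, 100, 90, 70, 60, 60, 50, 40, 40.
  310 → break 1 (new)  [load 310/390]
  140 → break 2 (new)  [load 140/390]
  130 → break 2  [load 270/390]
  130 → break 3 (new)  [load 130/390]
  120 → break 2  [load 390/390]
  120 → break 3  [load 250/390]
  100 → break 3  [load 350/390]
  90 → break 4 (new)  [load 90/390]
  70 → break 1  [load 380/390]
  60 → break 4  [load 150/390]
  60 → break 4  [load 210/390]
  50 → break 4  [load 260/390]
  40 → break 3  [load 390/390]
  40 → break 4  [load 300/390]
4 commercial breaks opened.

4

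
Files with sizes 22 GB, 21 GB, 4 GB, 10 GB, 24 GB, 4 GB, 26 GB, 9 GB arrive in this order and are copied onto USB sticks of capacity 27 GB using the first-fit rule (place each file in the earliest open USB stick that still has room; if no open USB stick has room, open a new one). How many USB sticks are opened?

5

  22 → USB stick 1 (new)  [load 22/27]
  21 → USB stick 2 (new)  [load 21/27]
  4 → USB stick 1  [load 26/27]
  10 → USB stick 3 (new)  [load 10/27]
  24 → USB stick 4 (new)  [load 24/27]
  4 → USB stick 2  [load 25/27]
  26 → USB stick 5 (new)  [load 26/27]
  9 → USB stick 3  [load 19/27]
5 USB sticks opened.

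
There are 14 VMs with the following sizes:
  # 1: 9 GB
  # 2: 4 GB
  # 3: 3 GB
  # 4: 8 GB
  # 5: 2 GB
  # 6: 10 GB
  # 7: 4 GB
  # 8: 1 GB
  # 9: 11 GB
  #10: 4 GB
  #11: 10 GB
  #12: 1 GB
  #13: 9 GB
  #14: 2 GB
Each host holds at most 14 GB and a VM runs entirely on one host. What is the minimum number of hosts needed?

Total = 11 + 10 + 10 + 9 + 9 + 8 + 4 + 4 + 4 + 3 + 2 + 2 + 1 + 1 = 78 GB.
Lower bound: ⌈78/14⌉ = 6 hosts.
A packing using 6 hosts:
  host 1: 11 + 3 = 14
  host 2: 10 + 4 = 14
  host 3: 10 + 4 = 14
  host 4: 9 + 4 + 1 = 14
  host 5: 9 + 2 + 2 + 1 = 14
  host 6: 8 = 8
This matches the lower bound, so 6 is optimal.

6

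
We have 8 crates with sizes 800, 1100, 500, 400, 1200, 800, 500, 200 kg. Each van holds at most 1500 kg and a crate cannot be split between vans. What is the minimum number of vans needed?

4

Total = 1200 + 1100 + 800 + 800 + 500 + 500 + 400 + 200 = 5500 kg.
Lower bound: ⌈5500/1500⌉ = 4 vans.
A packing using 4 vans:
  van 1: 1200 + 200 = 1400
  van 2: 1100 + 400 = 1500
  van 3: 800 + 500 = 1300
  van 4: 800 + 500 = 1300
This matches the lower bound, so 4 is optimal.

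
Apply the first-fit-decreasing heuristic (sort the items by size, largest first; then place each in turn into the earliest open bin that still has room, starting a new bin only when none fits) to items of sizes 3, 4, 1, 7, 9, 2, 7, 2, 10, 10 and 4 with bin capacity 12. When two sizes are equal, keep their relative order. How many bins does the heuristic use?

Sorted descending: 10, 10, 9, 7, 7, 4, 4, 3, 2, 2, 1.
  10 → bin 1 (new)  [load 10/12]
  10 → bin 2 (new)  [load 10/12]
  9 → bin 3 (new)  [load 9/12]
  7 → bin 4 (new)  [load 7/12]
  7 → bin 5 (new)  [load 7/12]
  4 → bin 4  [load 11/12]
  4 → bin 5  [load 11/12]
  3 → bin 3  [load 12/12]
  2 → bin 1  [load 12/12]
  2 → bin 2  [load 12/12]
  1 → bin 4  [load 12/12]
5 bins opened.

5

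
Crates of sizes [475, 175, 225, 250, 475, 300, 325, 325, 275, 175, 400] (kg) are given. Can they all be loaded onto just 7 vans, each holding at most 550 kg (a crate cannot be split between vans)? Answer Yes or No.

A valid assignment using 7 vans:
  van 1: 475 = 475
  van 2: 475 = 475
  van 3: 400 = 400
  van 4: 325 + 225 = 550
  van 5: 325 + 175 = 500
  van 6: 300 + 250 = 550
  van 7: 275 + 175 = 450
Every load is within 550 kg, so 7 vans suffice.

Yes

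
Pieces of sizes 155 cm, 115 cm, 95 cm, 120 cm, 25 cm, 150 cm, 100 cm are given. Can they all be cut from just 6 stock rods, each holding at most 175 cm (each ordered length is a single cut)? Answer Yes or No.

A valid assignment using 6 stock rods:
  stock rod 1: 155 = 155
  stock rod 2: 150 + 25 = 175
  stock rod 3: 120 = 120
  stock rod 4: 115 = 115
  stock rod 5: 100 = 100
  stock rod 6: 95 = 95
Every load is within 175 cm, so 6 stock rods suffice.

Yes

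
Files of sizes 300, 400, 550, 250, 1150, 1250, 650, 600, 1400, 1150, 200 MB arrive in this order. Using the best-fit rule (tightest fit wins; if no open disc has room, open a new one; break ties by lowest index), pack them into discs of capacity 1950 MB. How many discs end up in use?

5

  300 → disc 1 (new)  [load 300/1950]
  400 → disc 1  [load 700/1950]
  550 → disc 1  [load 1250/1950]
  250 → disc 1  [load 1500/1950]
  1150 → disc 2 (new)  [load 1150/1950]
  1250 → disc 3 (new)  [load 1250/1950]
  650 → disc 3  [load 1900/1950]
  600 → disc 2  [load 1750/1950]
  1400 → disc 4 (new)  [load 1400/1950]
  1150 → disc 5 (new)  [load 1150/1950]
  200 → disc 2  [load 1950/1950]
5 discs opened.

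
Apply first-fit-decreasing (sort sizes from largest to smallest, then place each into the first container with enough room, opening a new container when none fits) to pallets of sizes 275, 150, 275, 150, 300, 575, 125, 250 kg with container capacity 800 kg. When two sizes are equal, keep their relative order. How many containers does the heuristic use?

3

Sorted descending: 575, 300, 275, 275, 250, 150, 150, 125.
  575 → container 1 (new)  [load 575/800]
  300 → container 2 (new)  [load 300/800]
  275 → container 2  [load 575/800]
  275 → container 3 (new)  [load 275/800]
  250 → container 3  [load 525/800]
  150 → container 1  [load 725/800]
  150 → container 2  [load 725/800]
  125 → container 3  [load 650/800]
3 containers opened.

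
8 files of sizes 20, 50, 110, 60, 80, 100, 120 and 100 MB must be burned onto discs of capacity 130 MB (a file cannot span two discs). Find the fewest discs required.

Total = 120 + 110 + 100 + 100 + 80 + 60 + 50 + 20 = 640 MB.
Lower bound: ⌈640/130⌉ = 5 discs.
A packing using 6 discs:
  disc 1: 120 = 120
  disc 2: 110 + 20 = 130
  disc 3: 100 = 100
  disc 4: 100 = 100
  disc 5: 80 + 50 = 130
  disc 6: 60 = 60
No arrangement into 5 discs stays within capacity, so 6 is optimal.

6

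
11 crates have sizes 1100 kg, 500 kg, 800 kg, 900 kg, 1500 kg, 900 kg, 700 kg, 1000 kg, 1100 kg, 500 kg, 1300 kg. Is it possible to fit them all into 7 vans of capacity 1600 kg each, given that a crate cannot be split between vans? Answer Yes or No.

Total = 10300 kg; ⌈10300/1600⌉ = 7.
The bound of 7 does not rule out 7, but exhaustive search shows no assignment into 7 vans of capacity 1600 kg exists — the minimum is 8.

No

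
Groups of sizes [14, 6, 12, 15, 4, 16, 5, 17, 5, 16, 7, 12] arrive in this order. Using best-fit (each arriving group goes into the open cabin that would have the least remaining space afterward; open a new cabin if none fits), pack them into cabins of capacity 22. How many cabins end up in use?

  14 → cabin 1 (new)  [load 14/22]
  6 → cabin 1  [load 20/22]
  12 → cabin 2 (new)  [load 12/22]
  15 → cabin 3 (new)  [load 15/22]
  4 → cabin 3  [load 19/22]
  16 → cabin 4 (new)  [load 16/22]
  5 → cabin 4  [load 21/22]
  17 → cabin 5 (new)  [load 17/22]
  5 → cabin 5  [load 22/22]
  16 → cabin 6 (new)  [load 16/22]
  7 → cabin 2  [load 19/22]
  12 → cabin 7 (new)  [load 12/22]
7 cabins opened.

7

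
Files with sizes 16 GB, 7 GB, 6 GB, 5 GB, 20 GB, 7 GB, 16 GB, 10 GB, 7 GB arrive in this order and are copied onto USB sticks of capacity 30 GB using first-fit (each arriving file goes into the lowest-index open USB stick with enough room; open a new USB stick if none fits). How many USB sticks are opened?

4

  16 → USB stick 1 (new)  [load 16/30]
  7 → USB stick 1  [load 23/30]
  6 → USB stick 1  [load 29/30]
  5 → USB stick 2 (new)  [load 5/30]
  20 → USB stick 2  [load 25/30]
  7 → USB stick 3 (new)  [load 7/30]
  16 → USB stick 3  [load 23/30]
  10 → USB stick 4 (new)  [load 10/30]
  7 → USB stick 3  [load 30/30]
4 USB sticks opened.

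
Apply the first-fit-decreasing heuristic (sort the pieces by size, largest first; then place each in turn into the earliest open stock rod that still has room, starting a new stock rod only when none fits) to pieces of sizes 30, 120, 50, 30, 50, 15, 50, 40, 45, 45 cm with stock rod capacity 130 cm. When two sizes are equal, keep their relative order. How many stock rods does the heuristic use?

4

Sorted descending: 120, 50, 50, 50, 45, 45, 40, 30, 30, 15.
  120 → stock rod 1 (new)  [load 120/130]
  50 → stock rod 2 (new)  [load 50/130]
  50 → stock rod 2  [load 100/130]
  50 → stock rod 3 (new)  [load 50/130]
  45 → stock rod 3  [load 95/130]
  45 → stock rod 4 (new)  [load 45/130]
  40 → stock rod 4  [load 85/130]
  30 → stock rod 2  [load 130/130]
  30 → stock rod 3  [load 125/130]
  15 → stock rod 4  [load 100/130]
4 stock rods opened.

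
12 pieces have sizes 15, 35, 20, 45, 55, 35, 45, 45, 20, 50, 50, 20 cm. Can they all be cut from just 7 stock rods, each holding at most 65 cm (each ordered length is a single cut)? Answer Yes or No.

No

Total = 435 cm; ⌈435/65⌉ = 7.
8 pieces each exceed half the capacity and cannot share a stock rod, forcing at least 8 stock rods.
At least 8 stock rods are required, but only 7 are allowed.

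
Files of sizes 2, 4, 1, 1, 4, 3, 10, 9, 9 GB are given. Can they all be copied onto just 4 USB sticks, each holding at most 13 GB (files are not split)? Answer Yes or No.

Yes

A valid assignment using 4 USB sticks:
  USB stick 1: 10 + 3 = 13
  USB stick 2: 9 + 4 = 13
  USB stick 3: 9 + 4 = 13
  USB stick 4: 2 + 1 + 1 = 4
Every load is within 13 GB, so 4 USB sticks suffice.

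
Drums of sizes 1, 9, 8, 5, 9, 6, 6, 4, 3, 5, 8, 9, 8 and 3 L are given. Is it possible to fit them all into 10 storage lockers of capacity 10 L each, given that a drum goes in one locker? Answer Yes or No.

A valid assignment using 10 storage lockers:
  locker 1: 9 + 1 = 10
  locker 2: 9 = 9
  locker 3: 9 = 9
  locker 4: 8 = 8
  locker 5: 8 = 8
  locker 6: 8 = 8
  locker 7: 6 + 4 = 10
  locker 8: 6 + 3 = 9
  locker 9: 5 + 5 = 10
  locker 10: 3 = 3
Every load is within 10 L, so 10 storage lockers suffice.

Yes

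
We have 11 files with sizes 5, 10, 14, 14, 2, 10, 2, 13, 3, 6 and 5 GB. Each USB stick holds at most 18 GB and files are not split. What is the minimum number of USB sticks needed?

5

Total = 14 + 14 + 13 + 10 + 10 + 6 + 5 + 5 + 3 + 2 + 2 = 84 GB.
Lower bound: ⌈84/18⌉ = 5 USB sticks.
A packing using 5 USB sticks:
  USB stick 1: 14 + 3 = 17
  USB stick 2: 14 + 2 + 2 = 18
  USB stick 3: 13 + 5 = 18
  USB stick 4: 10 + 6 = 16
  USB stick 5: 10 + 5 = 15
This matches the lower bound, so 5 is optimal.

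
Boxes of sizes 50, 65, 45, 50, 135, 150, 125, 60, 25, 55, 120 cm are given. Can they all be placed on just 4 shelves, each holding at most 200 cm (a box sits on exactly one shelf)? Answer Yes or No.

Total = 880 cm; ⌈880/200⌉ = 5.
At least 5 shelves are required, but only 4 are allowed.

No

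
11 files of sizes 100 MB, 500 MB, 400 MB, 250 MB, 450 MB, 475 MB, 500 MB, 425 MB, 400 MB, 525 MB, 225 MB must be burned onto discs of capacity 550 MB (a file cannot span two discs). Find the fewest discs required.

9

Total = 525 + 500 + 500 + 475 + 450 + 425 + 400 + 400 + 250 + 225 + 100 = 4250 MB.
Lower bound: ⌈4250/550⌉ = 8 discs.
A packing using 9 discs:
  disc 1: 525 = 525
  disc 2: 500 = 500
  disc 3: 500 = 500
  disc 4: 475 = 475
  disc 5: 450 + 100 = 550
  disc 6: 425 = 425
  disc 7: 400 = 400
  disc 8: 400 = 400
  disc 9: 250 + 225 = 475
No arrangement into 8 discs stays within capacity, so 9 is optimal.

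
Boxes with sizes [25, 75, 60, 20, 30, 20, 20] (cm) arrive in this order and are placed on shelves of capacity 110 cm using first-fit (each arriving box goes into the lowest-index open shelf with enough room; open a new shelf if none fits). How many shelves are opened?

3

  25 → shelf 1 (new)  [load 25/110]
  75 → shelf 1  [load 100/110]
  60 → shelf 2 (new)  [load 60/110]
  20 → shelf 2  [load 80/110]
  30 → shelf 2  [load 110/110]
  20 → shelf 3 (new)  [load 20/110]
  20 → shelf 3  [load 40/110]
3 shelves opened.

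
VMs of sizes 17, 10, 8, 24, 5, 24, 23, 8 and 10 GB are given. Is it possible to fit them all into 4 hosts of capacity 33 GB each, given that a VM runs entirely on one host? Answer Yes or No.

A valid assignment using 4 hosts:
  host 1: 24 + 8 = 32
  host 2: 24 + 8 = 32
  host 3: 23 + 10 = 33
  host 4: 17 + 10 + 5 = 32
Every load is within 33 GB, so 4 hosts suffice.

Yes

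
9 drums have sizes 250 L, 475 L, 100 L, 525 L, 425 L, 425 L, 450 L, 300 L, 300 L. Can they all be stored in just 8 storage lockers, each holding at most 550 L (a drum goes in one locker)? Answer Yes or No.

Yes

A valid assignment using 7 storage lockers:
  locker 1: 525 = 525
  locker 2: 475 = 475
  locker 3: 450 + 100 = 550
  locker 4: 425 = 425
  locker 5: 425 = 425
  locker 6: 300 + 250 = 550
  locker 7: 300 = 300
That uses only 7 ≤ 8, so 8 storage lockers are enough.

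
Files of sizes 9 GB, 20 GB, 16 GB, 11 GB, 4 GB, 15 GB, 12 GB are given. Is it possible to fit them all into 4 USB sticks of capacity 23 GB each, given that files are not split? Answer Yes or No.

Total = 87 GB; ⌈87/23⌉ = 4.
The bound of 4 does not rule out 4, but exhaustive search shows no assignment into 4 USB sticks of capacity 23 GB exists — the minimum is 5.

No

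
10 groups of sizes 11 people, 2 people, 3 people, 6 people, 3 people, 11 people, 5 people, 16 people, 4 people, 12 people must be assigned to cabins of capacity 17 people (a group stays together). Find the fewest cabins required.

Total = 16 + 12 + 11 + 11 + 6 + 5 + 4 + 3 + 3 + 2 = 73 people.
Lower bound: ⌈73/17⌉ = 5 cabins.
A packing using 5 cabins:
  cabin 1: 16 = 16
  cabin 2: 12 + 5 = 17
  cabin 3: 11 + 6 = 17
  cabin 4: 11 + 4 + 2 = 17
  cabin 5: 3 + 3 = 6
This matches the lower bound, so 5 is optimal.

5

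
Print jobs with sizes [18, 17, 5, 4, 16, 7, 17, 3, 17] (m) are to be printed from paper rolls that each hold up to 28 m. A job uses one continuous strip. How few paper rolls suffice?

Total = 18 + 17 + 17 + 17 + 16 + 7 + 5 + 4 + 3 = 104 m.
Lower bound: ⌈104/28⌉ = 4 paper rolls.
Also, 5 print jobs each exceed 14 m, and no two of those can share a roll, so at least 5 paper rolls are needed.
A packing using 5 paper rolls:
  roll 1: 18 + 7 + 3 = 28
  roll 2: 17 + 5 + 4 = 26
  roll 3: 17 = 17
  roll 4: 17 = 17
  roll 5: 16 = 16
This matches the lower bound, so 5 is optimal.

5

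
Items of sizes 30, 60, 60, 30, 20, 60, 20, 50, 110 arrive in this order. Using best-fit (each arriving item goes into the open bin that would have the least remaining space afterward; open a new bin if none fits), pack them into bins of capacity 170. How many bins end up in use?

3

  30 → bin 1 (new)  [load 30/170]
  60 → bin 1  [load 90/170]
  60 → bin 1  [load 150/170]
  30 → bin 2 (new)  [load 30/170]
  20 → bin 1  [load 170/170]
  60 → bin 2  [load 90/170]
  20 → bin 2  [load 110/170]
  50 → bin 2  [load 160/170]
  110 → bin 3 (new)  [load 110/170]
3 bins opened.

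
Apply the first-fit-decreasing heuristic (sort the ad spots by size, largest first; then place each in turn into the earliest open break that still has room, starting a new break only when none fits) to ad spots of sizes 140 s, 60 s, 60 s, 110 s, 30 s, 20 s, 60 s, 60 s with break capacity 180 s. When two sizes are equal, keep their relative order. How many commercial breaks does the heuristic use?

4

Sorted descending: 140, 110, 60, 60, 60, 60, 30, 20.
  140 → break 1 (new)  [load 140/180]
  110 → break 2 (new)  [load 110/180]
  60 → break 2  [load 170/180]
  60 → break 3 (new)  [load 60/180]
  60 → break 3  [load 120/180]
  60 → break 3  [load 180/180]
  30 → break 1  [load 170/180]
  20 → break 4 (new)  [load 20/180]
4 commercial breaks opened.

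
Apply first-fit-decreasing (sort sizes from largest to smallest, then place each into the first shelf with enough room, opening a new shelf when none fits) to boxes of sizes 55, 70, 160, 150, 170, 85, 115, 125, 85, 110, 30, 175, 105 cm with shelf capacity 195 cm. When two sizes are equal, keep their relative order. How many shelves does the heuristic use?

Sorted descending: 175, 170, 160, 150, 125, 115, 110, 105, 85, 85, 70, 55, 30.
  175 → shelf 1 (new)  [load 175/195]
  170 → shelf 2 (new)  [load 170/195]
  160 → shelf 3 (new)  [load 160/195]
  150 → shelf 4 (new)  [load 150/195]
  125 → shelf 5 (new)  [load 125/195]
  115 → shelf 6 (new)  [load 115/195]
  110 → shelf 7 (new)  [load 110/195]
  105 → shelf 8 (new)  [load 105/195]
  85 → shelf 7  [load 195/195]
  85 → shelf 8  [load 190/195]
  70 → shelf 5  [load 195/195]
  55 → shelf 6  [load 170/195]
  30 → shelf 3  [load 190/195]
8 shelves opened.

8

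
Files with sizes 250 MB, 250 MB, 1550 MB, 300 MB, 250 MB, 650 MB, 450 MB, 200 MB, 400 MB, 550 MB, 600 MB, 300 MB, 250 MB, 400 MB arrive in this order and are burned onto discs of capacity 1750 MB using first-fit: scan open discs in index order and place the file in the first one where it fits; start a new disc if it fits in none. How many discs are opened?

4

  250 → disc 1 (new)  [load 250/1750]
  250 → disc 1  [load 500/1750]
  1550 → disc 2 (new)  [load 1550/1750]
  300 → disc 1  [load 800/1750]
  250 → disc 1  [load 1050/1750]
  650 → disc 1  [load 1700/1750]
  450 → disc 3 (new)  [load 450/1750]
  200 → disc 2  [load 1750/1750]
  400 → disc 3  [load 850/1750]
  550 → disc 3  [load 1400/1750]
  600 → disc 4 (new)  [load 600/1750]
  300 → disc 3  [load 1700/1750]
  250 → disc 4  [load 850/1750]
  400 → disc 4  [load 1250/1750]
4 discs opened.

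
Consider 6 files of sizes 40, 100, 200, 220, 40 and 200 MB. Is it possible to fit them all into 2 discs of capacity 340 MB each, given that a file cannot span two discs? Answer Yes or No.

No

Total = 800 MB; ⌈800/340⌉ = 3.
At least 3 discs are required, but only 2 are allowed.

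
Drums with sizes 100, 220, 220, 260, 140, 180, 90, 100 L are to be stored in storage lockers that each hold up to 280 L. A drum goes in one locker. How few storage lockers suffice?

6

Total = 260 + 220 + 220 + 180 + 140 + 100 + 100 + 90 = 1310 L.
Lower bound: ⌈1310/280⌉ = 5 storage lockers.
A packing using 6 storage lockers:
  locker 1: 260 = 260
  locker 2: 220 = 220
  locker 3: 220 = 220
  locker 4: 180 + 100 = 280
  locker 5: 140 + 100 = 240
  locker 6: 90 = 90
No arrangement into 5 storage lockers stays within capacity, so 6 is optimal.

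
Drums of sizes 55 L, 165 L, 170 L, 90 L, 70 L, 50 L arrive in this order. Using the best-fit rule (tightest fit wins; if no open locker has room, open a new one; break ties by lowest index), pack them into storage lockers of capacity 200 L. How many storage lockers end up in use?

4

  55 → locker 1 (new)  [load 55/200]
  165 → locker 2 (new)  [load 165/200]
  170 → locker 3 (new)  [load 170/200]
  90 → locker 1  [load 145/200]
  70 → locker 4 (new)  [load 70/200]
  50 → locker 1  [load 195/200]
4 storage lockers opened.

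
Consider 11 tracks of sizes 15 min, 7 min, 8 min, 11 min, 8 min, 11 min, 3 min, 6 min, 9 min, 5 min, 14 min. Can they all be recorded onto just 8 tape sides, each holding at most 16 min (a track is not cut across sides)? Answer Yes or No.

Yes

A valid assignment using 7 tape sides:
  side 1: 15 = 15
  side 2: 14 = 14
  side 3: 11 + 5 = 16
  side 4: 11 + 3 = 14
  side 5: 9 + 7 = 16
  side 6: 8 + 8 = 16
  side 7: 6 = 6
That uses only 7 ≤ 8, so 8 tape sides are enough.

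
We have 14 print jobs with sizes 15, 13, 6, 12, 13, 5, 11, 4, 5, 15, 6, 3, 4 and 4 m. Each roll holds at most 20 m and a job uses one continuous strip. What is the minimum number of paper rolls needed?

Total = 15 + 15 + 13 + 13 + 12 + 11 + 6 + 6 + 5 + 5 + 4 + 4 + 4 + 3 = 116 m.
Lower bound: ⌈116/20⌉ = 6 paper rolls.
A packing using 6 paper rolls:
  roll 1: 15 + 5 = 20
  roll 2: 15 + 5 = 20
  roll 3: 13 + 6 = 19
  roll 4: 13 + 6 = 19
  roll 5: 12 + 4 + 4 = 20
  roll 6: 11 + 4 + 3 = 18
This matches the lower bound, so 6 is optimal.

6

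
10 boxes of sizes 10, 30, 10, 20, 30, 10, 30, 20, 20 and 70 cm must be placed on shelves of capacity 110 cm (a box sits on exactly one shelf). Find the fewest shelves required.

Total = 70 + 30 + 30 + 30 + 20 + 20 + 20 + 10 + 10 + 10 = 250 cm.
Lower bound: ⌈250/110⌉ = 3 shelves.
A packing using 3 shelves:
  shelf 1: 70 + 30 + 10 = 110
  shelf 2: 30 + 30 + 20 + 20 + 10 = 110
  shelf 3: 20 + 10 = 30
This matches the lower bound, so 3 is optimal.

3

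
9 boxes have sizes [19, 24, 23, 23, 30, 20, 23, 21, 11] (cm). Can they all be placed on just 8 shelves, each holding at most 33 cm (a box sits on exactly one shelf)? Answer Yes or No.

A valid assignment using 8 shelves:
  shelf 1: 30 = 30
  shelf 2: 24 = 24
  shelf 3: 23 = 23
  shelf 4: 23 = 23
  shelf 5: 23 = 23
  shelf 6: 21 + 11 = 32
  shelf 7: 20 = 20
  shelf 8: 19 = 19
Every load is within 33 cm, so 8 shelves suffice.

Yes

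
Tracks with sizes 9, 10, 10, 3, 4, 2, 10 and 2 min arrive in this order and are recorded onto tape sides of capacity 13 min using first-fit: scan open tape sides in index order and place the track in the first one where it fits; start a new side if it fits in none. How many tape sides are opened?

5

  9 → side 1 (new)  [load 9/13]
  10 → side 2 (new)  [load 10/13]
  10 → side 3 (new)  [load 10/13]
  3 → side 1  [load 12/13]
  4 → side 4 (new)  [load 4/13]
  2 → side 2  [load 12/13]
  10 → side 5 (new)  [load 10/13]
  2 → side 3  [load 12/13]
5 tape sides opened.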